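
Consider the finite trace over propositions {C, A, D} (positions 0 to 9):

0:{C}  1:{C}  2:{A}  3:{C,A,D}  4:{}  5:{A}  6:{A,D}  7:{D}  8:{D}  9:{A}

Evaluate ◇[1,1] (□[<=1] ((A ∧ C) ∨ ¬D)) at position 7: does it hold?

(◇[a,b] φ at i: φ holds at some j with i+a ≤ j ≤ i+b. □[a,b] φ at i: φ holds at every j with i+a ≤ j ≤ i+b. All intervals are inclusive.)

False

Check □[<=1] ((A ∧ C) ∨ ¬D) at each j in [8,8]:
  j=8: fails at 8
No position in the window satisfies it → formula fails.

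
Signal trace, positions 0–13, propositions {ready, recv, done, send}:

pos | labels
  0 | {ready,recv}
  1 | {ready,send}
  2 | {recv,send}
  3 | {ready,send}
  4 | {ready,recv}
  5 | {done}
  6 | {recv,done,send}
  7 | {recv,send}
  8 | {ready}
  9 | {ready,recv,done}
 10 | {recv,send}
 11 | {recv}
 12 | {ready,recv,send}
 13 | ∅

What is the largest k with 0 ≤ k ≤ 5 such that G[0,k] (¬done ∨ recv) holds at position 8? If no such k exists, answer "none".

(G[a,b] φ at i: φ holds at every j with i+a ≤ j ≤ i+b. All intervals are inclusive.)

(¬done ∨ recv) must hold from j=8 onward; find where it first fails.
  j=8: holds
  j=9: holds
  j=10: holds
  j=11: holds
  j=12: holds
  j=13: holds
Holds through j=13; largest k = 5.

5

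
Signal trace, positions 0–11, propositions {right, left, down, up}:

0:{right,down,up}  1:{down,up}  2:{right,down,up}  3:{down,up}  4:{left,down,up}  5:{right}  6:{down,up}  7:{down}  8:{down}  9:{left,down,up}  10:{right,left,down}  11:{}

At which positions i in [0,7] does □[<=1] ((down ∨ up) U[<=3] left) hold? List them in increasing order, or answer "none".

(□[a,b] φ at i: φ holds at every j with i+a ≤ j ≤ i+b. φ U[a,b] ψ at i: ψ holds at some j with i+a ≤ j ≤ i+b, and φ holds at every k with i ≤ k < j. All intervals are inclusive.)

1, 2, 3, 6, 7

Evaluate at each i in [0,7]:
  i=0: ✗ (fails at j=0)
  i=1: ✓ (all of [1,2])
  i=2: ✓ (all of [2,3])
  i=3: ✓ (all of [3,4])
  i=4: ✗ (fails at j=5)
  i=5: ✗ (fails at j=5)
  i=6: ✓ (all of [6,7])
  i=7: ✓ (all of [7,8])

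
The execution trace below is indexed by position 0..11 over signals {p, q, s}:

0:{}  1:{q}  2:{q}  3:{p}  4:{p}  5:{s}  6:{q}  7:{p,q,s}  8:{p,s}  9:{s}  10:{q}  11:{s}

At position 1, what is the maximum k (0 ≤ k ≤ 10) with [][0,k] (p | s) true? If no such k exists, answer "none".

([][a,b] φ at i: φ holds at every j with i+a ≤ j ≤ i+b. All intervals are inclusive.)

none

(p | s) must hold from j=1 onward; find where it first fails.
  j=1: fails → no k works.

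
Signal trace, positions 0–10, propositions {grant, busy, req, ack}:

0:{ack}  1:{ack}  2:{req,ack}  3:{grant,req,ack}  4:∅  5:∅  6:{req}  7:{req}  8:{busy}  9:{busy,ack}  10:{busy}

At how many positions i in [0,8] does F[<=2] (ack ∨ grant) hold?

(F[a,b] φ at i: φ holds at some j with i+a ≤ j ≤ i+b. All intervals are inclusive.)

Evaluate at each i in [0,8]:
  i=0: ✓ (witness j=0)
  i=1: ✓ (witness j=1)
  i=2: ✓ (witness j=2)
  i=3: ✓ (witness j=3)
  i=4: ✗ (none in [4,6])
  i=5: ✗ (none in [5,7])
  i=6: ✗ (none in [6,8])
  i=7: ✓ (witness j=9)
  i=8: ✓ (witness j=9)
Positions where it holds: {0, 1, 2, 3, 7, 8} → 6.

6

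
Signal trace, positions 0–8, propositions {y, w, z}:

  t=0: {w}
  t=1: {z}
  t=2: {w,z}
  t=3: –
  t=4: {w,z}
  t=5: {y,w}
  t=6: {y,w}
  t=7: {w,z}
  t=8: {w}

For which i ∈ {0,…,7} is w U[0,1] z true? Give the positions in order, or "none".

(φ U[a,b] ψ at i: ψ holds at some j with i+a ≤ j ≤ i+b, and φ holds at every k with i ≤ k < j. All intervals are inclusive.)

0, 1, 2, 4, 6, 7

Evaluate at each i in [0,7]:
  i=0: ✓ (rhs at j=1; lhs holds on [0,0])
  i=1: ✓ (rhs at j=1)
  i=2: ✓ (rhs at j=2)
  i=3: ✗ (lhs fails at k=3 before rhs at j=4)
  i=4: ✓ (rhs at j=4)
  i=5: ✗ (no rhs in [5,6])
  i=6: ✓ (rhs at j=7; lhs holds on [6,6])
  i=7: ✓ (rhs at j=7)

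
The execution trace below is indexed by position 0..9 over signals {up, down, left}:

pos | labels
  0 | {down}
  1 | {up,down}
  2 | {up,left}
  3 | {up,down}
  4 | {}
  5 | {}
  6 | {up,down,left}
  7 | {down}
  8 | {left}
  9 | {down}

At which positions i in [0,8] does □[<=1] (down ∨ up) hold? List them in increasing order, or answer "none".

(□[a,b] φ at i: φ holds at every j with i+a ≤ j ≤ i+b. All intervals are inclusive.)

0, 1, 2, 6

Evaluate at each i in [0,8]:
  i=0: ✓ (all of [0,1])
  i=1: ✓ (all of [1,2])
  i=2: ✓ (all of [2,3])
  i=3: ✗ (fails at j=4)
  i=4: ✗ (fails at j=4)
  i=5: ✗ (fails at j=5)
  i=6: ✓ (all of [6,7])
  i=7: ✗ (fails at j=8)
  i=8: ✗ (fails at j=8)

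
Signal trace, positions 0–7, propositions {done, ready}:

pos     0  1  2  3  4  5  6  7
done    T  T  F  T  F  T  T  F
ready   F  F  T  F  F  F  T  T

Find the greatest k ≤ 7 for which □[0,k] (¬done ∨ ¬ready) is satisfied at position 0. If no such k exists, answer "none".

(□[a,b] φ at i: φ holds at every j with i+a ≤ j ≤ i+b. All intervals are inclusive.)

5

(¬done ∨ ¬ready) must hold from j=0 onward; find where it first fails.
  j=0: holds
  j=1: holds
  j=2: holds
  j=3: holds
  j=4: holds
  j=5: holds
  j=6: fails
Holds on [0,5], so largest k = 5.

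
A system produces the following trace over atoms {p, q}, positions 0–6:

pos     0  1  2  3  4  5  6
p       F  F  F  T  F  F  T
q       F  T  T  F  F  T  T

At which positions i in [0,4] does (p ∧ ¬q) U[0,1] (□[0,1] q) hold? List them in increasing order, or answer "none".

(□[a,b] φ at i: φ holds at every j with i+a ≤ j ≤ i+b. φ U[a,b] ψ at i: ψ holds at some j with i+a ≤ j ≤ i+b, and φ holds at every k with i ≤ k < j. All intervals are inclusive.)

Evaluate at each i in [0,4]:
  i=0: ✗ (lhs fails at k=0 before rhs at j=1)
  i=1: ✓ (rhs at j=1)
  i=2: ✗ (no rhs in [2,3])
  i=3: ✗ (no rhs in [3,4])
  i=4: ✗ (lhs fails at k=4 before rhs at j=5)

1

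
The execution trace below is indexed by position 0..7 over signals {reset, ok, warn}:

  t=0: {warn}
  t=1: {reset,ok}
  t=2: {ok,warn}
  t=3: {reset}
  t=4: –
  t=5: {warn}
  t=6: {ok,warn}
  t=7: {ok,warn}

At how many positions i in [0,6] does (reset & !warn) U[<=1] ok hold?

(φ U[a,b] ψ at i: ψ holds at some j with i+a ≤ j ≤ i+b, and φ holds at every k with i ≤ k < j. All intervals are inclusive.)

3

Evaluate at each i in [0,6]:
  i=0: ✗ (lhs fails at k=0 before rhs at j=1)
  i=1: ✓ (rhs at j=1)
  i=2: ✓ (rhs at j=2)
  i=3: ✗ (no rhs in [3,4])
  i=4: ✗ (no rhs in [4,5])
  i=5: ✗ (lhs fails at k=5 before rhs at j=6)
  i=6: ✓ (rhs at j=6)
Positions where it holds: {1, 2, 6} → 3.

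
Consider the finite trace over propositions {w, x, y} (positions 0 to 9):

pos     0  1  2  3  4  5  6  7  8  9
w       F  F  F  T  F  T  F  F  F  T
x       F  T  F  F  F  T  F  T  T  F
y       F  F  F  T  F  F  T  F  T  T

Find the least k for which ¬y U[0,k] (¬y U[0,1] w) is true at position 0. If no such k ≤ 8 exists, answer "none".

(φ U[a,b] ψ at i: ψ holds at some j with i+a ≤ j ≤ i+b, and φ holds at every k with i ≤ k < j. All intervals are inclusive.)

Need earliest j ≥ 0 with (¬y U[0,1] w), and ¬y at every k in [0,j-1].
  j=0: rhs fails.
  j=1: rhs fails.
  j=2: rhs holds; lhs holds on [0,1]. k = 2.

2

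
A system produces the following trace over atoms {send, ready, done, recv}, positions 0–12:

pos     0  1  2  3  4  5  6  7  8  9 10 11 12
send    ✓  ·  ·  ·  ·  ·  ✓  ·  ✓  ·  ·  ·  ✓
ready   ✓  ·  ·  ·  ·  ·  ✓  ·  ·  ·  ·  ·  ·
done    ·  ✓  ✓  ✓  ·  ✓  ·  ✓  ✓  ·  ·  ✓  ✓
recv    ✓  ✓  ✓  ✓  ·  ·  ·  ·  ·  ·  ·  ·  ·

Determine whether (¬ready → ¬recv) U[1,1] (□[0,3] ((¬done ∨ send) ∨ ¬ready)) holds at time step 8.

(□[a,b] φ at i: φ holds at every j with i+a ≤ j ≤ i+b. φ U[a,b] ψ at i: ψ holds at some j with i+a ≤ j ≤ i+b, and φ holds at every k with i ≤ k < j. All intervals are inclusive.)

Need some j in [9,9] with □[0,3] ((¬done ∨ send) ∨ ¬ready), and (¬ready → ¬recv) at every k in [8,j-1].
  j=9: □[0,3] ((¬done ∨ send) ∨ ¬ready) holds; (¬ready → ¬recv) holds at every k in [8,8] → satisfied.

Yes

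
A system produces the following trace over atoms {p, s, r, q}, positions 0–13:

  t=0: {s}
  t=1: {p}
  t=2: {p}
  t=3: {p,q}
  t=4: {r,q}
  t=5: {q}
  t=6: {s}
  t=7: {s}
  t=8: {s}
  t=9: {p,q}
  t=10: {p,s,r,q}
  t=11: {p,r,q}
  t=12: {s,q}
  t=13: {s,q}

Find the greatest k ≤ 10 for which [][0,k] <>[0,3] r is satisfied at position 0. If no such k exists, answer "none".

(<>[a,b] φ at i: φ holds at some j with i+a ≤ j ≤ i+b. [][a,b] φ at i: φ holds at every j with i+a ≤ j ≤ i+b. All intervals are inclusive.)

none

<>[0,3] r must hold from j=0 onward; find where it first fails.
  j=0: fails → no k works.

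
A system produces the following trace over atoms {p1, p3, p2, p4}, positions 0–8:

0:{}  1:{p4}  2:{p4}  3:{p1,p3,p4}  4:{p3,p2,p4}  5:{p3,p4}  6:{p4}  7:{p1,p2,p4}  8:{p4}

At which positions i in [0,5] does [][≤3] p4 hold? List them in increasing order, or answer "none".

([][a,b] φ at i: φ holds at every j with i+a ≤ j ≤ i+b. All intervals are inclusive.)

Evaluate at each i in [0,5]:
  i=0: ✗ (fails at j=0)
  i=1: ✓ (all of [1,4])
  i=2: ✓ (all of [2,5])
  i=3: ✓ (all of [3,6])
  i=4: ✓ (all of [4,7])
  i=5: ✓ (all of [5,8])

1, 2, 3, 4, 5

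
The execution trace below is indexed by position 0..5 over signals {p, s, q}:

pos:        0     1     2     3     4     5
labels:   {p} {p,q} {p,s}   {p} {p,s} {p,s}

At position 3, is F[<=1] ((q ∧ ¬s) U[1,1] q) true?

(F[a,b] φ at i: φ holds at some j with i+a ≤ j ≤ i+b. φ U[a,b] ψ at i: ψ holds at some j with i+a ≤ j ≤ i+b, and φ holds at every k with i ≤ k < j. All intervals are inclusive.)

Does not hold

Check ((q ∧ ¬s) U[1,1] q) at each j in [3,4]:
  j=3: fails
  j=4: fails
No position in the window satisfies it → formula fails.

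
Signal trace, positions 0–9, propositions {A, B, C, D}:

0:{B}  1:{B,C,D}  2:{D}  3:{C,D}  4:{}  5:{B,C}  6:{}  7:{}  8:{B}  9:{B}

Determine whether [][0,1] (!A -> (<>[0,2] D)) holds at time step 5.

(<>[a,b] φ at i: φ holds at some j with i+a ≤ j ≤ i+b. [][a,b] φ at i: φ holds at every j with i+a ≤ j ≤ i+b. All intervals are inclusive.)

Does not hold

Check (!A -> (<>[0,2] D)) at every j in [5,6]:
  j=5: antecedent true; consequent fails (none in [5,7]) → ✗
  j=6: antecedent true; consequent fails (none in [6,8]) → ✗
Fails at j=5 → formula fails.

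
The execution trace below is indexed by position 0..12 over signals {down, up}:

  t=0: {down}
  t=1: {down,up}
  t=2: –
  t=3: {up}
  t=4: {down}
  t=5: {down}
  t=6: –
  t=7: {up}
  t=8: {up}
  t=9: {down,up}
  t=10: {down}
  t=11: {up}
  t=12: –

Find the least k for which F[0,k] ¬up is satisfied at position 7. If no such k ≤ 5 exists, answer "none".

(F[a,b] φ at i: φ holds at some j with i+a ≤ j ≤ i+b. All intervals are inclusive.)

Scan j = 7,8,… for ¬up:
  j=7: fails
  j=8: fails
  j=9: fails
  j=10: holds
First hit at j=10, so smallest k = 10-7 = 3.

3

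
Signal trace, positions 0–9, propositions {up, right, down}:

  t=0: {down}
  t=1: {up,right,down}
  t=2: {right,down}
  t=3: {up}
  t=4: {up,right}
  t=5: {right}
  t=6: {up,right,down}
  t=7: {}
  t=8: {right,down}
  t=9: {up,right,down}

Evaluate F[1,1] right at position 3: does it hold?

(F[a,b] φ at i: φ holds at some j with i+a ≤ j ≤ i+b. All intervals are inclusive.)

Holds

Check right at each j in [4,4]:
  j=4: true
Found at j=4 → formula holds.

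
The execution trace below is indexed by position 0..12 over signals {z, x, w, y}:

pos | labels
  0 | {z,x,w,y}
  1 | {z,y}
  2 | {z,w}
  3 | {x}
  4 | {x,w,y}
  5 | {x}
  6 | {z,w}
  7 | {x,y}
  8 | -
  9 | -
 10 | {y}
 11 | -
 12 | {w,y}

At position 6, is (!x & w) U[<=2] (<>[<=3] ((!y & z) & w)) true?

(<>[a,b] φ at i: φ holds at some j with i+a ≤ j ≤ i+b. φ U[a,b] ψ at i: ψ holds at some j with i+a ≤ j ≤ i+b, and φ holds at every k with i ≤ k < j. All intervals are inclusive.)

Need some j in [6,8] with <>[<=3] ((!y & z) & w), and (!x & w) at every k in [6,j-1].
  j=6: <>[<=3] ((!y & z) & w) holds; no prefix to check → satisfied.

True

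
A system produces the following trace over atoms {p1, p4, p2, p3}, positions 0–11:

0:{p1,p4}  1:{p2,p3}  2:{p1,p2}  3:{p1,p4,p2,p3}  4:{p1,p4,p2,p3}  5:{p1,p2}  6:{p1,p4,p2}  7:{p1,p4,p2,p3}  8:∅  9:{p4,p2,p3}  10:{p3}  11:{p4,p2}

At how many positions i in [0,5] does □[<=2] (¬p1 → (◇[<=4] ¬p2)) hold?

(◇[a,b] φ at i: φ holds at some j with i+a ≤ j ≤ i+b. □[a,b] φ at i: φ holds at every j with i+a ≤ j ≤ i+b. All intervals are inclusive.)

4

Evaluate at each i in [0,5]:
  i=0: ✗ (fails at j=1)
  i=1: ✗ (fails at j=1)
  i=2: ✓ (all of [2,4])
  i=3: ✓ (all of [3,5])
  i=4: ✓ (all of [4,6])
  i=5: ✓ (all of [5,7])
Positions where it holds: {2, 3, 4, 5} → 4.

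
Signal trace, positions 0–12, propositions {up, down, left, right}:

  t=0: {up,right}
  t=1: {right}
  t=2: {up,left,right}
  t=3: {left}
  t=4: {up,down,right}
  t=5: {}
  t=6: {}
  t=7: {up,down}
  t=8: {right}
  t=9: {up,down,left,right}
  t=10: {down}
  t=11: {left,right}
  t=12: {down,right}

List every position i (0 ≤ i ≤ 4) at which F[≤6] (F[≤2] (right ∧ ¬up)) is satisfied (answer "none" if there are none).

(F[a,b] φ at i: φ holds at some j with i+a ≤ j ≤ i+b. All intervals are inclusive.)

Evaluate at each i in [0,4]:
  i=0: ✓ (witness j=0)
  i=1: ✓ (witness j=1)
  i=2: ✓ (witness j=6)
  i=3: ✓ (witness j=6)
  i=4: ✓ (witness j=6)

0, 1, 2, 3, 4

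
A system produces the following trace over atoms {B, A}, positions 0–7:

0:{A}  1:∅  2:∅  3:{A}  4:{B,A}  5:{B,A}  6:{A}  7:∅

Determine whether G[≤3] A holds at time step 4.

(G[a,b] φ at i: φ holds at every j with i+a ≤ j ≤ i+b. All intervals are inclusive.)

False

Check A at every j in [4,7]:
  j=4: true
  j=5: true
  j=6: true
  j=7: false
Fails at j=7 → formula fails.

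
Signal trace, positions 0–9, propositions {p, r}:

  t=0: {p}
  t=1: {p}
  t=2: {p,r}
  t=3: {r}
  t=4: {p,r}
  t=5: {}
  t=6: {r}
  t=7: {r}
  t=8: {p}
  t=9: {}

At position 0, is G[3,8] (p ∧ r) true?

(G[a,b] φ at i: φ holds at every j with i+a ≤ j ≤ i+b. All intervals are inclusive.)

Check (p ∧ r) at every j in [3,8]:
  j=3: false
  j=4: true
  j=5: false
  j=6: false
  j=7: false
  j=8: false
Fails at j=3 → formula fails.

False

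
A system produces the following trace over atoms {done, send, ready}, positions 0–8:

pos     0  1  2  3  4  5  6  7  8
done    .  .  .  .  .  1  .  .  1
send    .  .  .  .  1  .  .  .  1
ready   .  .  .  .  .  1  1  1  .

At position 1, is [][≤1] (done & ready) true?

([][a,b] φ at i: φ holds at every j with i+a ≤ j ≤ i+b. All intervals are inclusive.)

Does not hold

Check (done & ready) at every j in [1,2]:
  j=1: false
  j=2: false
Fails at j=1 → formula fails.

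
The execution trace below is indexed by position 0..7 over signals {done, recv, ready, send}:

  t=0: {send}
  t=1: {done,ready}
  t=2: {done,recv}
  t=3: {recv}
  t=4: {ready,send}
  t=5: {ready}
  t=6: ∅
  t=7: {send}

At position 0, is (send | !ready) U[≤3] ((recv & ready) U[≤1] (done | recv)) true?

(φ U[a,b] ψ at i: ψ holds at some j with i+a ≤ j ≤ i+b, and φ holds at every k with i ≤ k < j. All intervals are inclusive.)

Need some j in [0,3] with ((recv & ready) U[≤1] (done | recv)), and (send | !ready) at every k in [0,j-1].
  j=0: ((recv & ready) U[≤1] (done | recv)) — fails.
  j=1: ((recv & ready) U[≤1] (done | recv)) holds; (send | !ready) holds at every k in [0,0] → satisfied.

Yes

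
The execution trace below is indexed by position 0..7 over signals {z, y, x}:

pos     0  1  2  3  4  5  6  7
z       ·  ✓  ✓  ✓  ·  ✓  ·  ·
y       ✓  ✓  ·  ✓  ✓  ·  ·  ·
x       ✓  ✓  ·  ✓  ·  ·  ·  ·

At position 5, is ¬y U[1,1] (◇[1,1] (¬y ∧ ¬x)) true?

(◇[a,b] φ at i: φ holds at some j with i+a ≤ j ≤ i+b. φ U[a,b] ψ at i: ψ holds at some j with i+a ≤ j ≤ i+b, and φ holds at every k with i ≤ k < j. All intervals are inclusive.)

Holds

Need some j in [6,6] with ◇[1,1] (¬y ∧ ¬x), and ¬y at every k in [5,j-1].
  j=6: ◇[1,1] (¬y ∧ ¬x) holds; ¬y holds at every k in [5,5] → satisfied.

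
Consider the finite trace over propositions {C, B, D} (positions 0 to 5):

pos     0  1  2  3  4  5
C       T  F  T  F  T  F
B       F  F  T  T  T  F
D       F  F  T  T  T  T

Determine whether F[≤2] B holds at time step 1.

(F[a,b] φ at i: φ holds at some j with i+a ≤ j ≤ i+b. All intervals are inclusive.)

Yes

Check B at each j in [1,3]:
  j=1: false
  j=2: true
  j=3: true
Found at j=2 → formula holds.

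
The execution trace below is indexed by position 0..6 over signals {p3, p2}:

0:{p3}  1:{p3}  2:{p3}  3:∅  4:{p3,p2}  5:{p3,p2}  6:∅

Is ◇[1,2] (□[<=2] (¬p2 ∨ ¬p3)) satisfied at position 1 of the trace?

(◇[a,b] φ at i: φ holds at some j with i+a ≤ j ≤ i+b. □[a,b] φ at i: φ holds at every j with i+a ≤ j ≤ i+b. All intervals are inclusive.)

No

Check □[<=2] (¬p2 ∨ ¬p3) at each j in [2,3]:
  j=2: fails at 4
  j=3: fails at 4
No position in the window satisfies it → formula fails.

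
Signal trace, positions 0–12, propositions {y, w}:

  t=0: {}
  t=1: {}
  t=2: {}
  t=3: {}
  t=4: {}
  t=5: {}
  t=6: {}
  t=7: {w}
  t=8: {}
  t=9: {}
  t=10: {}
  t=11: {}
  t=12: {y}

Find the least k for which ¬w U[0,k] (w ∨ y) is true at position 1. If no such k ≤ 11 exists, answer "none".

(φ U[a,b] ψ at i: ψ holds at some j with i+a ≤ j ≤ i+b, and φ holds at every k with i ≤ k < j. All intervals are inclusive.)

Need earliest j ≥ 1 with (w ∨ y), and ¬w at every k in [1,j-1].
  j=1: rhs fails.
  j=2: rhs fails.
  j=3: rhs fails.
  j=4: rhs fails.
  j=5: rhs fails.
  j=6: rhs fails.
  j=7: rhs holds; lhs holds on [1,6]. k = 6.

6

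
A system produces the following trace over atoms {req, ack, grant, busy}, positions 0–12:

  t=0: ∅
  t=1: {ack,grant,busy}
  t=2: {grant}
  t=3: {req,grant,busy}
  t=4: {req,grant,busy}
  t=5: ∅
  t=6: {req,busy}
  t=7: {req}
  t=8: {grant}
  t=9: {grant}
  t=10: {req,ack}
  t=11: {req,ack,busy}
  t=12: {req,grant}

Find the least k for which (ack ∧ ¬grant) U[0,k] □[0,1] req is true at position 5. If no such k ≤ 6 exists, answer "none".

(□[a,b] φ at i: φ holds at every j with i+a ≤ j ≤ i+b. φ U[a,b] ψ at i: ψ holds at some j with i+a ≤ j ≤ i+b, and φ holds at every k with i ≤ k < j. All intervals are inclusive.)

none

Need earliest j ≥ 5 with □[0,1] req, and (ack ∧ ¬grant) at every k in [5,j-1].
  j=5: rhs fails.
  j=6: rhs holds but lhs fails at k=5.
  j=7: rhs fails.
  j=8: rhs fails.
  j=9: rhs fails.
  j=10: rhs holds but lhs fails at k=5.
  j=11: rhs holds but lhs fails at k=5.
No witness within the range → none.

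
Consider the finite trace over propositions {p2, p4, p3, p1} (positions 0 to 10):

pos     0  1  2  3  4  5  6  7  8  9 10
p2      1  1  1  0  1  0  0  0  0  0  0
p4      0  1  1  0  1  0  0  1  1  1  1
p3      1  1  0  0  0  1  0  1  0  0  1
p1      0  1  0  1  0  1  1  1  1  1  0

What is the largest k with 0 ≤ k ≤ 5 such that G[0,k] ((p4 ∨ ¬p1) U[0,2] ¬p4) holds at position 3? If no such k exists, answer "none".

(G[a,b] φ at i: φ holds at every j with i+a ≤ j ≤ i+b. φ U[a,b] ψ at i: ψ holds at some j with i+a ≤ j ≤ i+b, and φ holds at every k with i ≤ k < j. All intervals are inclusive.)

3

((p4 ∨ ¬p1) U[0,2] ¬p4) must hold from j=3 onward; find where it first fails.
  j=3: holds
  j=4: holds
  j=5: holds
  j=6: holds
  j=7: fails
Holds on [3,6], so largest k = 3.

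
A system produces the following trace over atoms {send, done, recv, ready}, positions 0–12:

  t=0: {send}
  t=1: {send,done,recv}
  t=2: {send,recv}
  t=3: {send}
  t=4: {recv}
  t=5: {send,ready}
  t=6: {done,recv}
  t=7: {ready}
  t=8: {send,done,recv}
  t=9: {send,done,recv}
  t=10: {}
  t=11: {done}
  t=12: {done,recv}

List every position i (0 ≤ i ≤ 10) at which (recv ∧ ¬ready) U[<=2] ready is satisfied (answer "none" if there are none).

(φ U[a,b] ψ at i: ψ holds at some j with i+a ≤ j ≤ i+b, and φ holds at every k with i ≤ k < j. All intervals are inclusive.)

4, 5, 6, 7

Evaluate at each i in [0,10]:
  i=0: ✗ (no rhs in [0,2])
  i=1: ✗ (no rhs in [1,3])
  i=2: ✗ (no rhs in [2,4])
  i=3: ✗ (lhs fails at k=3 before rhs at j=5)
  i=4: ✓ (rhs at j=5; lhs holds on [4,4])
  i=5: ✓ (rhs at j=5)
  i=6: ✓ (rhs at j=7; lhs holds on [6,6])
  i=7: ✓ (rhs at j=7)
  i=8: ✗ (no rhs in [8,10])
  i=9: ✗ (no rhs in [9,11])
  i=10: ✗ (no rhs in [10,12])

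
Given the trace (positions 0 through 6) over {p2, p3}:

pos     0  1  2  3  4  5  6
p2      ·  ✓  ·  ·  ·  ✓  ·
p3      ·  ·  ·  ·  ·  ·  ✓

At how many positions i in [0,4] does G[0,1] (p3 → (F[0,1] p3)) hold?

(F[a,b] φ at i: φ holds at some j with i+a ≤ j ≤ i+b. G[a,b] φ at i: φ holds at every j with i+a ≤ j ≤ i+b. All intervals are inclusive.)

Evaluate at each i in [0,4]:
  i=0: ✓ (all of [0,1])
  i=1: ✓ (all of [1,2])
  i=2: ✓ (all of [2,3])
  i=3: ✓ (all of [3,4])
  i=4: ✓ (all of [4,5])
Positions where it holds: {0, 1, 2, 3, 4} → 5.

5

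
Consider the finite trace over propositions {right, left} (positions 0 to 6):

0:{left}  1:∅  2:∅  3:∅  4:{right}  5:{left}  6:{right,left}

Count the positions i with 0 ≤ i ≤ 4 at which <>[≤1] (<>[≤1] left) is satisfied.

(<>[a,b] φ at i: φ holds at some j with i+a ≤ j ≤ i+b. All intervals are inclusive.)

3

Evaluate at each i in [0,4]:
  i=0: ✓ (witness j=0)
  i=1: ✗ (none in [1,2])
  i=2: ✗ (none in [2,3])
  i=3: ✓ (witness j=4)
  i=4: ✓ (witness j=4)
Positions where it holds: {0, 3, 4} → 3.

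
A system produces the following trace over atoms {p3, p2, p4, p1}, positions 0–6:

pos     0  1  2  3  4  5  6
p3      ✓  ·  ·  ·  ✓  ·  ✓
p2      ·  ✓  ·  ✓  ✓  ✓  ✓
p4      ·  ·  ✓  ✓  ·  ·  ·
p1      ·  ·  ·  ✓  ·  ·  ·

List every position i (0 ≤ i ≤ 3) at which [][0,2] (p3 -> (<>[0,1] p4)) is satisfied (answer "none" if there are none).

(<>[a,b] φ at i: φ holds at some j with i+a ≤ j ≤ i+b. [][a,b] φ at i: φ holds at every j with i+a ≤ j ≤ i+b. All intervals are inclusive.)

1

Evaluate at each i in [0,3]:
  i=0: ✗ (fails at j=0)
  i=1: ✓ (all of [1,3])
  i=2: ✗ (fails at j=4)
  i=3: ✗ (fails at j=4)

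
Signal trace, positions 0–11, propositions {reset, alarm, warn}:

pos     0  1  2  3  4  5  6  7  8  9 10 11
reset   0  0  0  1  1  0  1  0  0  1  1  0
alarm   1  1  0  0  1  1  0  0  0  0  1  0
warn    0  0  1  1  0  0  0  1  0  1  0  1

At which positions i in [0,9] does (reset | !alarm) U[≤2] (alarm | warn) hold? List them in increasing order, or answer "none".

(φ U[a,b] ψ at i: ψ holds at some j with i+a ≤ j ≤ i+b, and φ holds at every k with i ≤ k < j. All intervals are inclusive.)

0, 1, 2, 3, 4, 5, 6, 7, 8, 9

Evaluate at each i in [0,9]:
  i=0: ✓ (rhs at j=0)
  i=1: ✓ (rhs at j=1)
  i=2: ✓ (rhs at j=2)
  i=3: ✓ (rhs at j=3)
  i=4: ✓ (rhs at j=4)
  i=5: ✓ (rhs at j=5)
  i=6: ✓ (rhs at j=7; lhs holds on [6,6])
  i=7: ✓ (rhs at j=7)
  i=8: ✓ (rhs at j=9; lhs holds on [8,8])
  i=9: ✓ (rhs at j=9)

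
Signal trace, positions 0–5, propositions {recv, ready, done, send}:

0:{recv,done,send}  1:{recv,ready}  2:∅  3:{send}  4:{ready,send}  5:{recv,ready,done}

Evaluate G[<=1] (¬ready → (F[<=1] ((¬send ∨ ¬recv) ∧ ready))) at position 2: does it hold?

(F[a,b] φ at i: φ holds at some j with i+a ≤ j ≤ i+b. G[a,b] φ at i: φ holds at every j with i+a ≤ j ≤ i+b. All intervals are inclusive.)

Check (¬ready → (F[<=1] ((¬send ∨ ¬recv) ∧ ready))) at every j in [2,3]:
  j=2: antecedent true; consequent fails (none in [2,3]) → ✗
  j=3: antecedent true; consequent holds (witness at 4) → ✓
Fails at j=2 → formula fails.

False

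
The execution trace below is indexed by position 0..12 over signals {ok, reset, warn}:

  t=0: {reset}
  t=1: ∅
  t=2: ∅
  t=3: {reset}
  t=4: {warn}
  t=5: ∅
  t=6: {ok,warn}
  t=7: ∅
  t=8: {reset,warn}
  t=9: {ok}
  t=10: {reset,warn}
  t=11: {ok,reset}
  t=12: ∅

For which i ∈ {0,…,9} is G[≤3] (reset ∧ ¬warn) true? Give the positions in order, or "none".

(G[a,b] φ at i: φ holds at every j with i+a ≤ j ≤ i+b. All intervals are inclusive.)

Evaluate at each i in [0,9]:
  i=0: ✗ (fails at j=1)
  i=1: ✗ (fails at j=1)
  i=2: ✗ (fails at j=2)
  i=3: ✗ (fails at j=4)
  i=4: ✗ (fails at j=4)
  i=5: ✗ (fails at j=5)
  i=6: ✗ (fails at j=6)
  i=7: ✗ (fails at j=7)
  i=8: ✗ (fails at j=8)
  i=9: ✗ (fails at j=9)

none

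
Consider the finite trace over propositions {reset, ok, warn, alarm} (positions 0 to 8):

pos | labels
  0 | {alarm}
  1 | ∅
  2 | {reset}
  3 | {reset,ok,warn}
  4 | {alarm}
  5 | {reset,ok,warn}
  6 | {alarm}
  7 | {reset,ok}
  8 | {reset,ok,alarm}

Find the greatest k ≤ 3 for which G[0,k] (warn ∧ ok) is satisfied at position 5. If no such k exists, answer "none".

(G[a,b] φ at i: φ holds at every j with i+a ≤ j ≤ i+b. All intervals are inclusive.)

0

(warn ∧ ok) must hold from j=5 onward; find where it first fails.
  j=5: holds
  j=6: fails
Holds on [5,5], so largest k = 0.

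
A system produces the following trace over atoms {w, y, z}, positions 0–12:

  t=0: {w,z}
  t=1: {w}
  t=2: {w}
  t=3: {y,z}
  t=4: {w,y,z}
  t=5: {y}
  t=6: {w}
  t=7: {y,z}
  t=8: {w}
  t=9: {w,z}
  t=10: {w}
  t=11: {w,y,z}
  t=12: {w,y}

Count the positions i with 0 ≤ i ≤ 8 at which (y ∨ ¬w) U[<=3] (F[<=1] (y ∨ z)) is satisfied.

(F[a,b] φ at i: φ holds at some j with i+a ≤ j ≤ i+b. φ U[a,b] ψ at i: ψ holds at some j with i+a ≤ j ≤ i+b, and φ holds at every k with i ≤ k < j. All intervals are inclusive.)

8

Evaluate at each i in [0,8]:
  i=0: ✓ (rhs at j=0)
  i=1: ✗ (lhs fails at k=1 before rhs at j=2)
  i=2: ✓ (rhs at j=2)
  i=3: ✓ (rhs at j=3)
  i=4: ✓ (rhs at j=4)
  i=5: ✓ (rhs at j=5)
  i=6: ✓ (rhs at j=6)
  i=7: ✓ (rhs at j=7)
  i=8: ✓ (rhs at j=8)
Positions where it holds: {0, 2, 3, 4, 5, 6, 7, 8} → 8.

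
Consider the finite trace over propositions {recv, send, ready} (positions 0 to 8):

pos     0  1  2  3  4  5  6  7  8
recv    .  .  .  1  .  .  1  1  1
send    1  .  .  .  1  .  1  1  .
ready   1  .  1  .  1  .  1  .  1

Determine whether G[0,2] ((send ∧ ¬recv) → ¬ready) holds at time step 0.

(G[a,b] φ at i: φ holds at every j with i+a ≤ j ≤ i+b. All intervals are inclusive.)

Check ((send ∧ ¬recv) → ¬ready) at every j in [0,2]:
  j=0: antecedent true; consequent false → ✗
  j=1: antecedent false → ✓
  j=2: antecedent false → ✓
Fails at j=0 → formula fails.

False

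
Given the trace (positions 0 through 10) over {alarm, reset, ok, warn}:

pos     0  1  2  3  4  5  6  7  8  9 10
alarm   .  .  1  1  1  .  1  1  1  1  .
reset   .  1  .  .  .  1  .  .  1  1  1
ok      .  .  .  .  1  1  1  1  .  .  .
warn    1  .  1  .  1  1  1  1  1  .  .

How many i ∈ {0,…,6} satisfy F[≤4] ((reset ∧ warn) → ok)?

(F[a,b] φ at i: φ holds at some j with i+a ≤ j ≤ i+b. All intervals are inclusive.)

Evaluate at each i in [0,6]:
  i=0: ✓ (witness j=0)
  i=1: ✓ (witness j=1)
  i=2: ✓ (witness j=2)
  i=3: ✓ (witness j=3)
  i=4: ✓ (witness j=4)
  i=5: ✓ (witness j=5)
  i=6: ✓ (witness j=6)
Positions where it holds: {0, 1, 2, 3, 4, 5, 6} → 7.

7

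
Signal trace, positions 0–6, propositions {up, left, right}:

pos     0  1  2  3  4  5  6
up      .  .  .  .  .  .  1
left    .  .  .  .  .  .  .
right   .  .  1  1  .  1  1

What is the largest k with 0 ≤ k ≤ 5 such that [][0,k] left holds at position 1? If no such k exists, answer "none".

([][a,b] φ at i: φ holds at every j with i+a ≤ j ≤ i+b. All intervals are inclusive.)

none

left must hold from j=1 onward; find where it first fails.
  j=1: fails → no k works.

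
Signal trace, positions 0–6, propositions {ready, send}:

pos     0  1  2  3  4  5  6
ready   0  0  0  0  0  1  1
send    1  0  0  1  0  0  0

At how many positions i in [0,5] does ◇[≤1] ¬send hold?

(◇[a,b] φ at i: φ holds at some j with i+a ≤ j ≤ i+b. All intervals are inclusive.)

6

Evaluate at each i in [0,5]:
  i=0: ✓ (witness j=1)
  i=1: ✓ (witness j=1)
  i=2: ✓ (witness j=2)
  i=3: ✓ (witness j=4)
  i=4: ✓ (witness j=4)
  i=5: ✓ (witness j=5)
Positions where it holds: {0, 1, 2, 3, 4, 5} → 6.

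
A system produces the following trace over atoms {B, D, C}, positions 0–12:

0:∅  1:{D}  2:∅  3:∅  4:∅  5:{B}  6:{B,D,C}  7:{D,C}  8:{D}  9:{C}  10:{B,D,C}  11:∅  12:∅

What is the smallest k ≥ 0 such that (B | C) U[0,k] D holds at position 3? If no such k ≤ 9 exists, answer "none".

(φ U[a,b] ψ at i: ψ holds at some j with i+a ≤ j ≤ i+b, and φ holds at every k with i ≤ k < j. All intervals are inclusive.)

Need earliest j ≥ 3 with D, and (B | C) at every k in [3,j-1].
  j=3: rhs fails.
  j=4: rhs fails.
  j=5: rhs fails.
  j=6: rhs holds but lhs fails at k=3.
  j=7: rhs holds but lhs fails at k=3.
  j=8: rhs holds but lhs fails at k=3.
  j=9: rhs fails.
  j=10: rhs holds but lhs fails at k=3.
  j=11: rhs fails.
  j=12: rhs fails.
No witness within the range → none.

none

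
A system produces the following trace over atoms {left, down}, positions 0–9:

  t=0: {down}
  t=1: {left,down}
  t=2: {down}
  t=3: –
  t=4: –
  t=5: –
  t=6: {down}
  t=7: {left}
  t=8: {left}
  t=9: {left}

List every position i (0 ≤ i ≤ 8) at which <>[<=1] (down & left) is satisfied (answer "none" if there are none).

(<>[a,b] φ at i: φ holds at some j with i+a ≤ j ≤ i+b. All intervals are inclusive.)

0, 1

Evaluate at each i in [0,8]:
  i=0: ✓ (witness j=1)
  i=1: ✓ (witness j=1)
  i=2: ✗ (none in [2,3])
  i=3: ✗ (none in [3,4])
  i=4: ✗ (none in [4,5])
  i=5: ✗ (none in [5,6])
  i=6: ✗ (none in [6,7])
  i=7: ✗ (none in [7,8])
  i=8: ✗ (none in [8,9])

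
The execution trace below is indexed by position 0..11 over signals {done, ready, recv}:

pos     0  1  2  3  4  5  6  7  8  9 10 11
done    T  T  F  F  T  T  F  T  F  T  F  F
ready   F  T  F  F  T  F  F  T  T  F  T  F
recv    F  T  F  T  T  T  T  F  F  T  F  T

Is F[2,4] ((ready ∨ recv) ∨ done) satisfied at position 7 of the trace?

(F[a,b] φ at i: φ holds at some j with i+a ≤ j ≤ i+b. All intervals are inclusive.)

Check ((ready ∨ recv) ∨ done) at each j in [9,11]:
  j=9: true
  j=10: true
  j=11: true
Found at j=9 → formula holds.

True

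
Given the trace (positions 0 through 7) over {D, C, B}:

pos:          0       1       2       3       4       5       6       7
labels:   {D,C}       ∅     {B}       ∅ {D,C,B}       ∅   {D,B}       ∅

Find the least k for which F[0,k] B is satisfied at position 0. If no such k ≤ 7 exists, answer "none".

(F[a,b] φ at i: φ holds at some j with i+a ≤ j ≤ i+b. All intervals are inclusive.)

Scan j = 0,1,… for B:
  j=0: fails
  j=1: fails
  j=2: holds
First hit at j=2, so smallest k = 2-0 = 2.

2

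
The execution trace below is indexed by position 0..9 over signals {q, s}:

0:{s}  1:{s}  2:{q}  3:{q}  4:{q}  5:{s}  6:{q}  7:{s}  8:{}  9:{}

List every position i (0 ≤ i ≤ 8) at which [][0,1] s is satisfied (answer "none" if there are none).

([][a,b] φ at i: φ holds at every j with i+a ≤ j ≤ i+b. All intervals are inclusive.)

Evaluate at each i in [0,8]:
  i=0: ✓ (all of [0,1])
  i=1: ✗ (fails at j=2)
  i=2: ✗ (fails at j=2)
  i=3: ✗ (fails at j=3)
  i=4: ✗ (fails at j=4)
  i=5: ✗ (fails at j=6)
  i=6: ✗ (fails at j=6)
  i=7: ✗ (fails at j=8)
  i=8: ✗ (fails at j=8)

0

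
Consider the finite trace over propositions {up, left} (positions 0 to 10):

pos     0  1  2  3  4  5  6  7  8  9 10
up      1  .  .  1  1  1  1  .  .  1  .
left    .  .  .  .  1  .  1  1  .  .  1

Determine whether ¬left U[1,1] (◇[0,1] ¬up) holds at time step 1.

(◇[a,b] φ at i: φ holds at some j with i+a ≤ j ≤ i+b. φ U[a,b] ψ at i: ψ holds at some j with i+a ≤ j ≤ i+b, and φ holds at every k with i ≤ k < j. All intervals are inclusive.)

Need some j in [2,2] with ◇[0,1] ¬up, and ¬left at every k in [1,j-1].
  j=2: ◇[0,1] ¬up holds; ¬left holds at every k in [1,1] → satisfied.

True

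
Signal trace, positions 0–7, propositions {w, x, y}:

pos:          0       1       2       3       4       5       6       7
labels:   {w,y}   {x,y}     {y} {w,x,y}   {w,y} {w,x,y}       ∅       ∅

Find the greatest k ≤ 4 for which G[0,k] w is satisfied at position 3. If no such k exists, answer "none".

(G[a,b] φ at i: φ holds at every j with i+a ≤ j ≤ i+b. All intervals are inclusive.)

2

w must hold from j=3 onward; find where it first fails.
  j=3: holds
  j=4: holds
  j=5: holds
  j=6: fails
Holds on [3,5], so largest k = 2.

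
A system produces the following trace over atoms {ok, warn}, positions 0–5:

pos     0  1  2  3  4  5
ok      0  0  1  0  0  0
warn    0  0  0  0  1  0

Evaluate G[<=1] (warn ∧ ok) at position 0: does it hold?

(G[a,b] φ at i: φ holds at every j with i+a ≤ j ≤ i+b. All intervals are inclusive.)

Check (warn ∧ ok) at every j in [0,1]:
  j=0: false
  j=1: false
Fails at j=0 → formula fails.

No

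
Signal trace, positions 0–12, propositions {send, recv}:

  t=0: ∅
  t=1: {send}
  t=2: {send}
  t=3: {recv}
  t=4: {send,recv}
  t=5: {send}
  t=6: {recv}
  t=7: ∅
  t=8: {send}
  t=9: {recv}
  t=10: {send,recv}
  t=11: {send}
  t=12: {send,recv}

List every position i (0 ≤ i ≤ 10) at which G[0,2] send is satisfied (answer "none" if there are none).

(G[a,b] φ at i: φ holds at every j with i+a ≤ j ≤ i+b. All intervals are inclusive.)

10

Evaluate at each i in [0,10]:
  i=0: ✗ (fails at j=0)
  i=1: ✗ (fails at j=3)
  i=2: ✗ (fails at j=3)
  i=3: ✗ (fails at j=3)
  i=4: ✗ (fails at j=6)
  i=5: ✗ (fails at j=6)
  i=6: ✗ (fails at j=6)
  i=7: ✗ (fails at j=7)
  i=8: ✗ (fails at j=9)
  i=9: ✗ (fails at j=9)
  i=10: ✓ (all of [10,12])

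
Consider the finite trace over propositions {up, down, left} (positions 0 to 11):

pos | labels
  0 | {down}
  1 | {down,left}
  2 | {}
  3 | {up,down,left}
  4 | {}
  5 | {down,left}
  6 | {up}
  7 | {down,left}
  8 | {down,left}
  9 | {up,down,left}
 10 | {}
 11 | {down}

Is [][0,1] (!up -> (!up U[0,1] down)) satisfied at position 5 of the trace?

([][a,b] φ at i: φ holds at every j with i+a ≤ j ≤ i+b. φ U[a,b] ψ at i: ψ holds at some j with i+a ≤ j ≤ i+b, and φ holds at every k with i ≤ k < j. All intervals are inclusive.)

Holds

Check (!up -> (!up U[0,1] down)) at every j in [5,6]:
  j=5: antecedent true; consequent holds → ✓
  j=6: antecedent false → ✓
All positions satisfy it → formula holds.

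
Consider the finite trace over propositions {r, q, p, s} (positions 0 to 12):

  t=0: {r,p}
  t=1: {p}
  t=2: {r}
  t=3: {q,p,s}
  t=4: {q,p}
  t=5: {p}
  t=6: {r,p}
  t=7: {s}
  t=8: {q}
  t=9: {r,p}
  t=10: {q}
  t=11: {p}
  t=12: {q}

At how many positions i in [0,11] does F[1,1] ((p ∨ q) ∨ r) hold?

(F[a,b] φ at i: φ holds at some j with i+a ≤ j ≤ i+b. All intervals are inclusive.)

Evaluate at each i in [0,11]:
  i=0: ✓ (witness j=1)
  i=1: ✓ (witness j=2)
  i=2: ✓ (witness j=3)
  i=3: ✓ (witness j=4)
  i=4: ✓ (witness j=5)
  i=5: ✓ (witness j=6)
  i=6: ✗ (none in [7,7])
  i=7: ✓ (witness j=8)
  i=8: ✓ (witness j=9)
  i=9: ✓ (witness j=10)
  i=10: ✓ (witness j=11)
  i=11: ✓ (witness j=12)
Positions where it holds: {0, 1, 2, 3, 4, 5, 7, 8, 9, 10, 11} → 11.

11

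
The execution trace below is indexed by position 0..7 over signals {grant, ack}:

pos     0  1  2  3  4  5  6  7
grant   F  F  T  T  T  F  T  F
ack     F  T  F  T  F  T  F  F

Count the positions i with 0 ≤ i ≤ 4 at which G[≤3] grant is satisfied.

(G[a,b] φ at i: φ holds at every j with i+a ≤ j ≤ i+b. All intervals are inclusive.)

Evaluate at each i in [0,4]:
  i=0: ✗ (fails at j=0)
  i=1: ✗ (fails at j=1)
  i=2: ✗ (fails at j=5)
  i=3: ✗ (fails at j=5)
  i=4: ✗ (fails at j=5)
Positions where it holds: {} → 0.

0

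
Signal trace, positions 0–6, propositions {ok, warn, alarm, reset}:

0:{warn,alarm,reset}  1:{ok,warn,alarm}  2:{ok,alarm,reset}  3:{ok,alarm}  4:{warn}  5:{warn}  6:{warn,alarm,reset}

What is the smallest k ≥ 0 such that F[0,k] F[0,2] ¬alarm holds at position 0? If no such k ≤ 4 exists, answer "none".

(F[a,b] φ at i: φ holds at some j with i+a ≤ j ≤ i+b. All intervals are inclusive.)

Scan j = 0,1,… for F[0,2] ¬alarm:
  j=0: fails
  j=1: fails
  j=2: holds
First hit at j=2, so smallest k = 2-0 = 2.

2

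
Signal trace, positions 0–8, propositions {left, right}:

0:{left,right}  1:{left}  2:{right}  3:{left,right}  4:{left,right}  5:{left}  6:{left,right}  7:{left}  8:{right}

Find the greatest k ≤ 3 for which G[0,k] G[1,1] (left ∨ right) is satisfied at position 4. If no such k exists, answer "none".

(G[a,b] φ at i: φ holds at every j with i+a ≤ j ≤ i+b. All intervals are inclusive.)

G[1,1] (left ∨ right) must hold from j=4 onward; find where it first fails.
  j=4: holds
  j=5: holds
  j=6: holds
  j=7: holds
Holds through j=7; largest k = 3.

3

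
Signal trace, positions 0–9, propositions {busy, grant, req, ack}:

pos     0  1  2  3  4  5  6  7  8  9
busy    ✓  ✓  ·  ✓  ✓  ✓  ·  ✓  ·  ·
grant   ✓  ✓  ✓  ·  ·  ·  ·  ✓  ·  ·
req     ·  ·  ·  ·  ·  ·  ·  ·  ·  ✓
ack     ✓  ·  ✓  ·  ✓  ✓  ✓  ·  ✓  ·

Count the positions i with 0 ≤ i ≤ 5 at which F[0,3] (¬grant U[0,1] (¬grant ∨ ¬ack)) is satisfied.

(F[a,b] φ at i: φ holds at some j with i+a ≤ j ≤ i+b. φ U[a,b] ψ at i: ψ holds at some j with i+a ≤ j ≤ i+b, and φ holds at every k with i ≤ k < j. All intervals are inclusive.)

6

Evaluate at each i in [0,5]:
  i=0: ✓ (witness j=1)
  i=1: ✓ (witness j=1)
  i=2: ✓ (witness j=3)
  i=3: ✓ (witness j=3)
  i=4: ✓ (witness j=4)
  i=5: ✓ (witness j=5)
Positions where it holds: {0, 1, 2, 3, 4, 5} → 6.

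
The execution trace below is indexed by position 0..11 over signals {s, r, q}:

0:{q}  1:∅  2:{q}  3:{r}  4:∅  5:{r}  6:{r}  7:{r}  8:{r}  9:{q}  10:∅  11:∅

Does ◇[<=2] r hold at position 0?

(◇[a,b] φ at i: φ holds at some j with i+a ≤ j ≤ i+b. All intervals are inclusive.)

False

Check r at each j in [0,2]:
  j=0: false
  j=1: false
  j=2: false
No position in the window satisfies it → formula fails.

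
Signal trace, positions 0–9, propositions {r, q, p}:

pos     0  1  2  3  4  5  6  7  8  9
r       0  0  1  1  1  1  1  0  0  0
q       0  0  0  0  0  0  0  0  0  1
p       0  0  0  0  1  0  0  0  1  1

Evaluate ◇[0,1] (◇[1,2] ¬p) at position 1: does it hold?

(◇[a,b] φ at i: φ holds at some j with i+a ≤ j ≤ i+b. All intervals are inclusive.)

True

Check ◇[1,2] ¬p at each j in [1,2]:
  j=1: holds (witness at 2)
  j=2: holds (witness at 3)
Found at j=1 → formula holds.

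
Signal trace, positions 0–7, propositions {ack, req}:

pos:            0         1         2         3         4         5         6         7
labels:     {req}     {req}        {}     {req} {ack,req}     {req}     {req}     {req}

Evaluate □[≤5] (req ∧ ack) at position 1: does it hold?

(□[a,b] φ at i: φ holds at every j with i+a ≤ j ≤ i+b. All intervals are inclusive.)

False

Check (req ∧ ack) at every j in [1,6]:
  j=1: false
  j=2: false
  j=3: false
  j=4: true
  j=5: false
  j=6: false
Fails at j=1 → formula fails.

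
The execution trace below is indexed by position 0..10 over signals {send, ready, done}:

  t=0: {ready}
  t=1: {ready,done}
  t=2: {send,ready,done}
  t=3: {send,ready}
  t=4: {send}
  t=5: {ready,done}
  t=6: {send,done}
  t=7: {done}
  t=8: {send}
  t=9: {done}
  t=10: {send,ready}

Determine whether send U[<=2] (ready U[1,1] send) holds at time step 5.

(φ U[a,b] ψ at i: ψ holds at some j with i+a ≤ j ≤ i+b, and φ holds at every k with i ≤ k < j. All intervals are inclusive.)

Need some j in [5,7] with (ready U[1,1] send), and send at every k in [5,j-1].
  j=5: (ready U[1,1] send) holds; no prefix to check → satisfied.

Holds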